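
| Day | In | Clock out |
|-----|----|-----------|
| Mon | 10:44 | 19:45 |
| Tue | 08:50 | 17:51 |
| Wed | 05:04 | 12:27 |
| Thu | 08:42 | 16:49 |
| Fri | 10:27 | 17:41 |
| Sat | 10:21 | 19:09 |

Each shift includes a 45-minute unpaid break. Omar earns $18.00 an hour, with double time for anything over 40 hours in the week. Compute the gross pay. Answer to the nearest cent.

$902.40

Mon: 10:44–19:45 = 9 h 1 min; less 45 min break → 8 h 16 min
Tue: 08:50–17:51 = 9 h 1 min; less 45 min break → 8 h 16 min
Wed: 05:04–12:27 = 7 h 23 min; less 45 min break → 6 h 38 min
Thu: 08:42–16:49 = 8 h 7 min; less 45 min break → 7 h 22 min
Fri: 10:27–17:41 = 7 h 14 min; less 45 min break → 6 h 29 min
Sat: 10:21–19:09 = 8 h 48 min; less 45 min break → 8 h 3 min
Total worked: 45 h 4 min = 2704 min.
Regular 40 h 0 min = 2400 min at $18.00/h; overtime 5 h 4 min = 304 min at $36.00/h.
Pay = (2400 × $18.00 + 304 × $36.00) ÷ 60 = $902.40.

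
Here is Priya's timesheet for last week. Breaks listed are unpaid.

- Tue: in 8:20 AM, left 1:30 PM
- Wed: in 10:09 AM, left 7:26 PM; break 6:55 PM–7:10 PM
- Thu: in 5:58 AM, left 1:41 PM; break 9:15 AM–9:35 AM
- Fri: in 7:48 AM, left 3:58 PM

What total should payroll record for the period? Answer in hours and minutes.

Tue: 8:20 AM–1:30 PM = 5 h 10 min
Wed: 10:09 AM–7:26 PM = 9 h 17 min; less 15 min break → 9 h 2 min
Thu: 5:58 AM–1:41 PM = 7 h 43 min; less 20 min break → 7 h 23 min
Fri: 7:48 AM–3:58 PM = 8 h 10 min
Total: 5 h 10 min + 9 h 2 min + 7 h 23 min + 8 h 10 min = 29 h 45 min.

29 h 45 min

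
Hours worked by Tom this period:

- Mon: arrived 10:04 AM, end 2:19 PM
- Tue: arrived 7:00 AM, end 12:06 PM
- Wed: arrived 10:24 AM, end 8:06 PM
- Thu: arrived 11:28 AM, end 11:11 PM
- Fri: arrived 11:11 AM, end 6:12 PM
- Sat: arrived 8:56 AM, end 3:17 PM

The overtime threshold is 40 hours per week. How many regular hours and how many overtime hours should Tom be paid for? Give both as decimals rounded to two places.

Mon: 10:04 AM–2:19 PM = 4 h 15 min
Tue: 7:00 AM–12:06 PM = 5 h 6 min
Wed: 10:24 AM–8:06 PM = 9 h 42 min
Thu: 11:28 AM–11:11 PM = 11 h 43 min
Fri: 11:11 AM–6:12 PM = 7 h 1 min
Sat: 8:56 AM–3:17 PM = 6 h 21 min
Total worked: 44 h 8 min = 44.13 h.
Threshold 40 h → overtime 4 h 8 min, regular 40 h 0 min.

Regular 40.00 hours, overtime 4.13 hours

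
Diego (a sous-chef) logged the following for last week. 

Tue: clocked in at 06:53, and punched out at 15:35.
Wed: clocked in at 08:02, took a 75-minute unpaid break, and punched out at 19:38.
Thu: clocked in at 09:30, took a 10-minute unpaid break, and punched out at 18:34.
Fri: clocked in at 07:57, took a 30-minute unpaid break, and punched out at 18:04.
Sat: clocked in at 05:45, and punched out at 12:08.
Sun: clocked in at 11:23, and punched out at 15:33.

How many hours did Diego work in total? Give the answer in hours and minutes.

Tue: 06:53–15:35 = 8 h 42 min
Wed: 08:02–19:38 = 11 h 36 min; less 75 min break → 10 h 21 min
Thu: 09:30–18:34 = 9 h 4 min; less 10 min break → 8 h 54 min
Fri: 07:57–18:04 = 10 h 7 min; less 30 min break → 9 h 37 min
Sat: 05:45–12:08 = 6 h 23 min
Sun: 11:23–15:33 = 4 h 10 min
Total: 8 h 42 min + 10 h 21 min + 8 h 54 min + 9 h 37 min + 6 h 23 min + 4 h 10 min = 48 h 7 min.

48 h 7 min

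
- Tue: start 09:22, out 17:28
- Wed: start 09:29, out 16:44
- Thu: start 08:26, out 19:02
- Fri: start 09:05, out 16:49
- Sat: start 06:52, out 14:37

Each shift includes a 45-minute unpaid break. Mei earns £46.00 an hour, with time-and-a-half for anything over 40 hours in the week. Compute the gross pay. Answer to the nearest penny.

£1733.43

Tue: 09:22–17:28 = 8 h 6 min; less 45 min break → 7 h 21 min
Wed: 09:29–16:44 = 7 h 15 min; less 45 min break → 6 h 30 min
Thu: 08:26–19:02 = 10 h 36 min; less 45 min break → 9 h 51 min
Fri: 09:05–16:49 = 7 h 44 min; less 45 min break → 6 h 59 min
Sat: 06:52–14:37 = 7 h 45 min; less 45 min break → 7 h 0 min
Total worked: 37 h 41 min = 2261 min.
Regular 37 h 41 min = 2261 min at £46.00/h; overtime 0 h 0 min = 0 min at £69.00/h.
Pay = (2261 × £46.00 + 0 × £69.00) ÷ 60 = £1733.43.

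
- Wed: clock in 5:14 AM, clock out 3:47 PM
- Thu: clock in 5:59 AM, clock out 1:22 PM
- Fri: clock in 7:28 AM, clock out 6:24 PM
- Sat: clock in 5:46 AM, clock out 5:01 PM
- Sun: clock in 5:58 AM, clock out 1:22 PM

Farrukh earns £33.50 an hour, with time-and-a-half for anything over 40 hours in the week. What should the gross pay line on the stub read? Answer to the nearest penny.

Wed: 5:14 AM–3:47 PM = 10 h 33 min
Thu: 5:59 AM–1:22 PM = 7 h 23 min
Fri: 7:28 AM–6:24 PM = 10 h 56 min
Sat: 5:46 AM–5:01 PM = 11 h 15 min
Sun: 5:58 AM–1:22 PM = 7 h 24 min
Total worked: 47 h 31 min = 2851 min.
Regular 40 h 0 min = 2400 min at £33.50/h; overtime 7 h 31 min = 451 min at £50.25/h.
Pay = (2400 × £33.50 + 451 × £50.25) ÷ 60 = £1717.71.

£1717.71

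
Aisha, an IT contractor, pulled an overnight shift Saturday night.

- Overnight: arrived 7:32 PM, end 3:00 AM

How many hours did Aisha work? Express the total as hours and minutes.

7 h 28 min

Overnight: 7:32 PM → midnight = 4 h 28 min; midnight → 3:00 AM = 3 h 0 min; span 7 h 28 min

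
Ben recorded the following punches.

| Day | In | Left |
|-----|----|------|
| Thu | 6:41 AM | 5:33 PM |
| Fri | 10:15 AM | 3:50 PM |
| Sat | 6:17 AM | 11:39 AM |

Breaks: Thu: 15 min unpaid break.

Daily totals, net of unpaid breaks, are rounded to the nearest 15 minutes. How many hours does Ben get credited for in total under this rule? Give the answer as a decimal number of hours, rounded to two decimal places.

21.25 hours

Thu: 6:41 AM–5:33 PM = 10 h 52 min − 15 min = 10 h 37 min → rounds to 10 h 30 min
Fri: 10:15 AM–3:50 PM = 5 h 35 min → rounds to 5 h 30 min
Sat: 6:17 AM–11:39 AM = 5 h 22 min → rounds to 5 h 15 min
Total credited: 21 h 15 min.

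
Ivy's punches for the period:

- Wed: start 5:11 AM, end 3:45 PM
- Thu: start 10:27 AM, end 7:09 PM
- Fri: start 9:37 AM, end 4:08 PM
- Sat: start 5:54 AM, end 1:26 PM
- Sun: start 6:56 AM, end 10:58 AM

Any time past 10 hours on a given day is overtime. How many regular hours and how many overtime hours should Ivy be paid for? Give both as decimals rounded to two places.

Wed: 5:11 AM–3:45 PM = 10 h 34 min
Thu: 10:27 AM–7:09 PM = 8 h 42 min
Fri: 9:37 AM–4:08 PM = 6 h 31 min
Sat: 5:54 AM–1:26 PM = 7 h 32 min
Sun: 6:56 AM–10:58 AM = 4 h 2 min
Wed reg 10 h 0 min / OT 0 h 34 min; Thu reg 8 h 42 min / OT 0 h 0 min; Fri reg 6 h 31 min / OT 0 h 0 min; Sat reg 7 h 32 min / OT 0 h 0 min; Sun reg 4 h 2 min / OT 0 h 0 min.
Totals: regular 36 h 47 min, overtime 0 h 34 min.

Regular 36.78 hours, overtime 0.57 hours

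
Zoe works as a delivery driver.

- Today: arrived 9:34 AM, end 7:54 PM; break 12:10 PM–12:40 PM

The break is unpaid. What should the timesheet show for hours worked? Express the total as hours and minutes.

Today: 9:34 AM–7:54 PM = 10 h 20 min; less 30 min break → 9 h 50 min

9 h 50 min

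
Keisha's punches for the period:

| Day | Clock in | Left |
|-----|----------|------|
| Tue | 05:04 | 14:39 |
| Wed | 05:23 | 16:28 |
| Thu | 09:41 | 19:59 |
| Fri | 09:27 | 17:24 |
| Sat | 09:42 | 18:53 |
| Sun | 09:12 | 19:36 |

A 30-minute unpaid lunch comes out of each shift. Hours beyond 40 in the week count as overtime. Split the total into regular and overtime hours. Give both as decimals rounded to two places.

Tue: 05:04–14:39 = 9 h 35 min; less 30 min break → 9 h 5 min
Wed: 05:23–16:28 = 11 h 5 min; less 30 min break → 10 h 35 min
Thu: 09:41–19:59 = 10 h 18 min; less 30 min break → 9 h 48 min
Fri: 09:27–17:24 = 7 h 57 min; less 30 min break → 7 h 27 min
Sat: 09:42–18:53 = 9 h 11 min; less 30 min break → 8 h 41 min
Sun: 09:12–19:36 = 10 h 24 min; less 30 min break → 9 h 54 min
Total worked: 55 h 30 min = 55.50 h.
Threshold 40 h → overtime 15 h 30 min, regular 40 h 0 min.

Regular 40.00 hours, overtime 15.50 hours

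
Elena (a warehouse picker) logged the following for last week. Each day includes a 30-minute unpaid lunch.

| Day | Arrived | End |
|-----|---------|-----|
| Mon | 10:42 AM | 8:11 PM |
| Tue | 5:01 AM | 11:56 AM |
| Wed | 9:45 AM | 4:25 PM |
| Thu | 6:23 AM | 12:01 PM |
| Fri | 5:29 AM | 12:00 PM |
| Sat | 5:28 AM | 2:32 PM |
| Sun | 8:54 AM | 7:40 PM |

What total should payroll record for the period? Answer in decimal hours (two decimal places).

51.55 hours

Mon: 10:42 AM–8:11 PM = 9 h 29 min; less 30 min break → 8 h 59 min
Tue: 5:01 AM–11:56 AM = 6 h 55 min; less 30 min break → 6 h 25 min
Wed: 9:45 AM–4:25 PM = 6 h 40 min; less 30 min break → 6 h 10 min
Thu: 6:23 AM–12:01 PM = 5 h 38 min; less 30 min break → 5 h 8 min
Fri: 5:29 AM–12:00 PM = 6 h 31 min; less 30 min break → 6 h 1 min
Sat: 5:28 AM–2:32 PM = 9 h 4 min; less 30 min break → 8 h 34 min
Sun: 8:54 AM–7:40 PM = 10 h 46 min; less 30 min break → 10 h 16 min
Total: 8 h 59 min + 6 h 25 min + 6 h 10 min + 5 h 8 min + 6 h 1 min + 8 h 34 min + 10 h 16 min = 51 h 33 min.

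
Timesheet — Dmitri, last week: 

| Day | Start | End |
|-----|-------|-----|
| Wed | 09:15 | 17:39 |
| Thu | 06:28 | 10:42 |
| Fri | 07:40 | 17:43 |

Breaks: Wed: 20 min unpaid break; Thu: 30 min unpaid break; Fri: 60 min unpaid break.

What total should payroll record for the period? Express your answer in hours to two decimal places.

Wed: 09:15–17:39 = 8 h 24 min; less 20 min break → 8 h 4 min
Thu: 06:28–10:42 = 4 h 14 min; less 30 min break → 3 h 44 min
Fri: 07:40–17:43 = 10 h 3 min; less 60 min break → 9 h 3 min
Total: 8 h 4 min + 3 h 44 min + 9 h 3 min = 20 h 51 min.

20.85 hours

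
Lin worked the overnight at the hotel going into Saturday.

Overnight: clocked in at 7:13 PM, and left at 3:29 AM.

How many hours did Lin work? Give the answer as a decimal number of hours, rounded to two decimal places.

8.27 hours

Overnight: 7:13 PM → midnight = 4 h 47 min; midnight → 3:29 AM = 3 h 29 min; span 8 h 16 min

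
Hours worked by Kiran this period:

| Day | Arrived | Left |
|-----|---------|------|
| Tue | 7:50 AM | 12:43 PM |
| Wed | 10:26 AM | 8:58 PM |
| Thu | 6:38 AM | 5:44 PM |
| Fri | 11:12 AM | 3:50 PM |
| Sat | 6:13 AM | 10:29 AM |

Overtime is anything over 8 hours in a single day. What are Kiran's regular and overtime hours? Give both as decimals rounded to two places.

Regular 29.78 hours, overtime 5.63 hours

Tue: 7:50 AM–12:43 PM = 4 h 53 min
Wed: 10:26 AM–8:58 PM = 10 h 32 min
Thu: 6:38 AM–5:44 PM = 11 h 6 min
Fri: 11:12 AM–3:50 PM = 4 h 38 min
Sat: 6:13 AM–10:29 AM = 4 h 16 min
Tue reg 4 h 53 min / OT 0 h 0 min; Wed reg 8 h 0 min / OT 2 h 32 min; Thu reg 8 h 0 min / OT 3 h 6 min; Fri reg 4 h 38 min / OT 0 h 0 min; Sat reg 4 h 16 min / OT 0 h 0 min.
Totals: regular 29 h 47 min, overtime 5 h 38 min.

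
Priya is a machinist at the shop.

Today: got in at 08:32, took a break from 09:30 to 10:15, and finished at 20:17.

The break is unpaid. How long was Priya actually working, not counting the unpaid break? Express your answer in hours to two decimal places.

Today: 08:32–20:17 = 11 h 45 min; less 45 min break → 11 h 0 min

11.00 hours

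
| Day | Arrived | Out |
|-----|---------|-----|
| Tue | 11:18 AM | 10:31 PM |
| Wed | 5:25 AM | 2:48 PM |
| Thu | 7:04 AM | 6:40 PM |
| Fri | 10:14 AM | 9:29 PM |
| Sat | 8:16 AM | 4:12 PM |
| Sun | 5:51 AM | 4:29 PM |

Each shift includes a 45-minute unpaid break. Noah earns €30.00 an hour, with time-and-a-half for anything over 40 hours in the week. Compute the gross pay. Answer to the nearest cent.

Tue: 11:18 AM–10:31 PM = 11 h 13 min; less 45 min break → 10 h 28 min
Wed: 5:25 AM–2:48 PM = 9 h 23 min; less 45 min break → 8 h 38 min
Thu: 7:04 AM–6:40 PM = 11 h 36 min; less 45 min break → 10 h 51 min
Fri: 10:14 AM–9:29 PM = 11 h 15 min; less 45 min break → 10 h 30 min
Sat: 8:16 AM–4:12 PM = 7 h 56 min; less 45 min break → 7 h 11 min
Sun: 5:51 AM–4:29 PM = 10 h 38 min; less 45 min break → 9 h 53 min
Total worked: 57 h 31 min = 3451 min.
Regular 40 h 0 min = 2400 min at €30.00/h; overtime 17 h 31 min = 1051 min at €45.00/h.
Pay = (2400 × €30.00 + 1051 × €45.00) ÷ 60 = €1988.25.

€1988.25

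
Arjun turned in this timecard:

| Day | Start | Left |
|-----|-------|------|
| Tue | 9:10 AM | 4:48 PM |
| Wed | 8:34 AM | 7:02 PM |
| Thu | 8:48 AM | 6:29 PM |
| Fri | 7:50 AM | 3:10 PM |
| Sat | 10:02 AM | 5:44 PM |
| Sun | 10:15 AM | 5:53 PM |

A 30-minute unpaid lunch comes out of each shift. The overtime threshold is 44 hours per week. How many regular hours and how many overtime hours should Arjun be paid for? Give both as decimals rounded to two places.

Tue: 9:10 AM–4:48 PM = 7 h 38 min; less 30 min break → 7 h 8 min
Wed: 8:34 AM–7:02 PM = 10 h 28 min; less 30 min break → 9 h 58 min
Thu: 8:48 AM–6:29 PM = 9 h 41 min; less 30 min break → 9 h 11 min
Fri: 7:50 AM–3:10 PM = 7 h 20 min; less 30 min break → 6 h 50 min
Sat: 10:02 AM–5:44 PM = 7 h 42 min; less 30 min break → 7 h 12 min
Sun: 10:15 AM–5:53 PM = 7 h 38 min; less 30 min break → 7 h 8 min
Total worked: 47 h 27 min = 47.45 h.
Threshold 44 h → overtime 3 h 27 min, regular 44 h 0 min.

Regular 44.00 hours, overtime 3.45 hours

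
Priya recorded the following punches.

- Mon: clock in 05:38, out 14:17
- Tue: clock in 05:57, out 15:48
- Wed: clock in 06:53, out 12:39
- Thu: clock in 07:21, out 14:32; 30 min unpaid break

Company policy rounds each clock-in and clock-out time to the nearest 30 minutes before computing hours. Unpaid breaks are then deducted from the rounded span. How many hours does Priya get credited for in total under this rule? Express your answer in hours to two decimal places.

Mon: in 05:38→05:30, out 14:17→14:30; 9 h 0 min
Tue: in 05:57→06:00, out 15:48→16:00; 10 h 0 min
Wed: in 06:53→07:00, out 12:39→12:30; 5 h 30 min
Thu: in 07:21→07:30, out 14:32→14:30; 7 h 0 min − 30 min = 6 h 30 min
Total credited: 31 h 0 min.

31.00 hours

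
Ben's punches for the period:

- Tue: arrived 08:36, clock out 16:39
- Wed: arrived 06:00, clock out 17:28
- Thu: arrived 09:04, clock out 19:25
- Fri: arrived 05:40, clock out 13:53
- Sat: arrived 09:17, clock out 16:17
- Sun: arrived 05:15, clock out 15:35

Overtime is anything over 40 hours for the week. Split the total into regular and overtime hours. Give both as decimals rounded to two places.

Regular 40.00 hours, overtime 15.42 hours

Tue: 08:36–16:39 = 8 h 3 min
Wed: 06:00–17:28 = 11 h 28 min
Thu: 09:04–19:25 = 10 h 21 min
Fri: 05:40–13:53 = 8 h 13 min
Sat: 09:17–16:17 = 7 h 0 min
Sun: 05:15–15:35 = 10 h 20 min
Total worked: 55 h 25 min = 55.42 h.
Threshold 40 h → overtime 15 h 25 min, regular 40 h 0 min.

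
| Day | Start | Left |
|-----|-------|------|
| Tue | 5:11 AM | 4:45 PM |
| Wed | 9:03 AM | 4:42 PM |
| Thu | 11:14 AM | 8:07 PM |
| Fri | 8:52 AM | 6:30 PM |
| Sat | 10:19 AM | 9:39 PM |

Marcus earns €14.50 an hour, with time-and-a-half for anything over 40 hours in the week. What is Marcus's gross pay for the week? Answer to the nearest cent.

€777.20

Tue: 5:11 AM–4:45 PM = 11 h 34 min
Wed: 9:03 AM–4:42 PM = 7 h 39 min
Thu: 11:14 AM–8:07 PM = 8 h 53 min
Fri: 8:52 AM–6:30 PM = 9 h 38 min
Sat: 10:19 AM–9:39 PM = 11 h 20 min
Total worked: 49 h 4 min = 2944 min.
Regular 40 h 0 min = 2400 min at €14.50/h; overtime 9 h 4 min = 544 min at €21.75/h.
Pay = (2400 × €14.50 + 544 × €21.75) ÷ 60 = €777.20.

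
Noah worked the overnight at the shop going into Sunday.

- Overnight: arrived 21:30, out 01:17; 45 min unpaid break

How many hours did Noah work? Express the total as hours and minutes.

Overnight: 21:30 → midnight = 2 h 30 min; midnight → 01:17 = 1 h 17 min; span 3 h 47 min; less 45 min break → 3 h 2 min

3 h 2 min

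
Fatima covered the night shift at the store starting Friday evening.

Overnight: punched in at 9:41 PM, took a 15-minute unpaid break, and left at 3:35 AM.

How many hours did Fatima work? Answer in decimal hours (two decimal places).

5.65 hours

Overnight: 9:41 PM → midnight = 2 h 19 min; midnight → 3:35 AM = 3 h 35 min; span 5 h 54 min; less 15 min break → 5 h 39 min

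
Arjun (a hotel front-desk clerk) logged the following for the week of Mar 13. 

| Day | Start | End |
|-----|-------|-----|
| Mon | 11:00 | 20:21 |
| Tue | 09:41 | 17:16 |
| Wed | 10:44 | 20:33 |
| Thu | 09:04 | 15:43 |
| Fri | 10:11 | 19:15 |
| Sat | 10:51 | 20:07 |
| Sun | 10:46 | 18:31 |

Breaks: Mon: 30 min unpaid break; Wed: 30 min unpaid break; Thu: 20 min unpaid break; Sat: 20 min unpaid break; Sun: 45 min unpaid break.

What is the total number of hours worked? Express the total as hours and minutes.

Mon: 11:00–20:21 = 9 h 21 min; less 30 min break → 8 h 51 min
Tue: 09:41–17:16 = 7 h 35 min
Wed: 10:44–20:33 = 9 h 49 min; less 30 min break → 9 h 19 min
Thu: 09:04–15:43 = 6 h 39 min; less 20 min break → 6 h 19 min
Fri: 10:11–19:15 = 9 h 4 min
Sat: 10:51–20:07 = 9 h 16 min; less 20 min break → 8 h 56 min
Sun: 10:46–18:31 = 7 h 45 min; less 45 min break → 7 h 0 min
Total: 8 h 51 min + 7 h 35 min + 9 h 19 min + 6 h 19 min + 9 h 4 min + 8 h 56 min + 7 h 0 min = 57 h 4 min.

57 h 4 min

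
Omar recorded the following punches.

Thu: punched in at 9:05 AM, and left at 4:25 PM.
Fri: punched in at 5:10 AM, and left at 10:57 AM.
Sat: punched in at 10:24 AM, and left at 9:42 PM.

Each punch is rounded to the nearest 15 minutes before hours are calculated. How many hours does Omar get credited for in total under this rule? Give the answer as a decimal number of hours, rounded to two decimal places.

Thu: in 9:05 AM→9:00 AM, out 4:25 PM→4:30 PM; 7 h 30 min
Fri: in 5:10 AM→5:15 AM, out 10:57 AM→11:00 AM; 5 h 45 min
Sat: in 10:24 AM→10:30 AM, out 9:42 PM→9:45 PM; 11 h 15 min
Total credited: 24 h 30 min.

24.50 hours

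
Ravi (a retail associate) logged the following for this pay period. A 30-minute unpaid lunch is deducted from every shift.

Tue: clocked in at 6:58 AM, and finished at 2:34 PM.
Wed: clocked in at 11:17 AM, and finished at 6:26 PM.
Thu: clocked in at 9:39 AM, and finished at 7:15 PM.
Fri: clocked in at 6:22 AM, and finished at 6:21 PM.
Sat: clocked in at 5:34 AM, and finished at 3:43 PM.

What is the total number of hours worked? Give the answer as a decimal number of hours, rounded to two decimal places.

43.98 hours

Tue: 6:58 AM–2:34 PM = 7 h 36 min; less 30 min break → 7 h 6 min
Wed: 11:17 AM–6:26 PM = 7 h 9 min; less 30 min break → 6 h 39 min
Thu: 9:39 AM–7:15 PM = 9 h 36 min; less 30 min break → 9 h 6 min
Fri: 6:22 AM–6:21 PM = 11 h 59 min; less 30 min break → 11 h 29 min
Sat: 5:34 AM–3:43 PM = 10 h 9 min; less 30 min break → 9 h 39 min
Total: 7 h 6 min + 6 h 39 min + 9 h 6 min + 11 h 29 min + 9 h 39 min = 43 h 59 min.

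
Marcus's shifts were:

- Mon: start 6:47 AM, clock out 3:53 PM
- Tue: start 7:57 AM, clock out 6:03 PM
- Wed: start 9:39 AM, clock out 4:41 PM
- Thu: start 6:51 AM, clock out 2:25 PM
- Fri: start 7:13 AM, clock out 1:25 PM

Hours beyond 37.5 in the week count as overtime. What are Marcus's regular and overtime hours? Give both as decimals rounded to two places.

Mon: 6:47 AM–3:53 PM = 9 h 6 min
Tue: 7:57 AM–6:03 PM = 10 h 6 min
Wed: 9:39 AM–4:41 PM = 7 h 2 min
Thu: 6:51 AM–2:25 PM = 7 h 34 min
Fri: 7:13 AM–1:25 PM = 6 h 12 min
Total worked: 40 h 0 min = 40.00 h.
Threshold 37.5 h → overtime 2 h 30 min, regular 37 h 30 min.

Regular 37.50 hours, overtime 2.50 hours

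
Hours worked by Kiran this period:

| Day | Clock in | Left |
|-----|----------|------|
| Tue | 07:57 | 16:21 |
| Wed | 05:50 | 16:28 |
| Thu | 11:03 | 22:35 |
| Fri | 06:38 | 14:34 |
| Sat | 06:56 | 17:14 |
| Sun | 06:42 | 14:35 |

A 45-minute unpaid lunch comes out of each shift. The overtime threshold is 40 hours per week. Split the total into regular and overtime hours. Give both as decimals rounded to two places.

Tue: 07:57–16:21 = 8 h 24 min; less 45 min break → 7 h 39 min
Wed: 05:50–16:28 = 10 h 38 min; less 45 min break → 9 h 53 min
Thu: 11:03–22:35 = 11 h 32 min; less 45 min break → 10 h 47 min
Fri: 06:38–14:34 = 7 h 56 min; less 45 min break → 7 h 11 min
Sat: 06:56–17:14 = 10 h 18 min; less 45 min break → 9 h 33 min
Sun: 06:42–14:35 = 7 h 53 min; less 45 min break → 7 h 8 min
Total worked: 52 h 11 min = 52.18 h.
Threshold 40 h → overtime 12 h 11 min, regular 40 h 0 min.

Regular 40.00 hours, overtime 12.18 hours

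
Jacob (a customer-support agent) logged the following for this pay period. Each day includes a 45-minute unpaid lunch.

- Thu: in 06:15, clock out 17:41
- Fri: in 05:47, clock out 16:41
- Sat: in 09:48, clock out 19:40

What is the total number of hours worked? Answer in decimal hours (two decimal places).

29.95 hours

Thu: 06:15–17:41 = 11 h 26 min; less 45 min break → 10 h 41 min
Fri: 05:47–16:41 = 10 h 54 min; less 45 min break → 10 h 9 min
Sat: 09:48–19:40 = 9 h 52 min; less 45 min break → 9 h 7 min
Total: 10 h 41 min + 10 h 9 min + 9 h 7 min = 29 h 57 min.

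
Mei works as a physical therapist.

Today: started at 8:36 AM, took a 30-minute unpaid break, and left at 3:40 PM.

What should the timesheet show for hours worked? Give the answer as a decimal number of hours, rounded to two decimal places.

6.57 hours

Today: 8:36 AM–3:40 PM = 7 h 4 min; less 30 min break → 6 h 34 min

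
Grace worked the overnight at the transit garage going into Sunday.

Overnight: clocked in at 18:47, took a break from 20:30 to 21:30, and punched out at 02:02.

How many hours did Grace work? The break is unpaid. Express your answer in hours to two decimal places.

Overnight: 18:47 → midnight = 5 h 13 min; midnight → 02:02 = 2 h 2 min; span 7 h 15 min; less 60 min break → 6 h 15 min

6.25 hours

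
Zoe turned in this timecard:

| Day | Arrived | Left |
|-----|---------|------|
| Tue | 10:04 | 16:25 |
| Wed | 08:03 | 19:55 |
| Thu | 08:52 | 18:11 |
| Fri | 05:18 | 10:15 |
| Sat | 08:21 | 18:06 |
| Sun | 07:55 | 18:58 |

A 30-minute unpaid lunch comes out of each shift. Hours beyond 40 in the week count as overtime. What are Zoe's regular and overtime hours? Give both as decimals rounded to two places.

Regular 40.00 hours, overtime 10.28 hours

Tue: 10:04–16:25 = 6 h 21 min; less 30 min break → 5 h 51 min
Wed: 08:03–19:55 = 11 h 52 min; less 30 min break → 11 h 22 min
Thu: 08:52–18:11 = 9 h 19 min; less 30 min break → 8 h 49 min
Fri: 05:18–10:15 = 4 h 57 min; less 30 min break → 4 h 27 min
Sat: 08:21–18:06 = 9 h 45 min; less 30 min break → 9 h 15 min
Sun: 07:55–18:58 = 11 h 3 min; less 30 min break → 10 h 33 min
Total worked: 50 h 17 min = 50.28 h.
Threshold 40 h → overtime 10 h 17 min, regular 40 h 0 min.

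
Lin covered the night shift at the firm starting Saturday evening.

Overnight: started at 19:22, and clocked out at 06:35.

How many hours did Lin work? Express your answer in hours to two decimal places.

Overnight: 19:22 → midnight = 4 h 38 min; midnight → 06:35 = 6 h 35 min; span 11 h 13 min

11.22 hours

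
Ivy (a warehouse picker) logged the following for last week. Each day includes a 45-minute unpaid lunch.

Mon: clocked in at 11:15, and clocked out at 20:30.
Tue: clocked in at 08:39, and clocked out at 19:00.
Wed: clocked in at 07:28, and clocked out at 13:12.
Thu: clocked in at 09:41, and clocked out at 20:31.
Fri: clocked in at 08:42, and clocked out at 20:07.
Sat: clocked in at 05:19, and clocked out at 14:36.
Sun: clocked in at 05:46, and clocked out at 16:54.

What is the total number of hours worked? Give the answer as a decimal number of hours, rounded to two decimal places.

Mon: 11:15–20:30 = 9 h 15 min; less 45 min break → 8 h 30 min
Tue: 08:39–19:00 = 10 h 21 min; less 45 min break → 9 h 36 min
Wed: 07:28–13:12 = 5 h 44 min; less 45 min break → 4 h 59 min
Thu: 09:41–20:31 = 10 h 50 min; less 45 min break → 10 h 5 min
Fri: 08:42–20:07 = 11 h 25 min; less 45 min break → 10 h 40 min
Sat: 05:19–14:36 = 9 h 17 min; less 45 min break → 8 h 32 min
Sun: 05:46–16:54 = 11 h 8 min; less 45 min break → 10 h 23 min
Total: 8 h 30 min + 9 h 36 min + 4 h 59 min + 10 h 5 min + 10 h 40 min + 8 h 32 min + 10 h 23 min = 62 h 45 min.

62.75 hours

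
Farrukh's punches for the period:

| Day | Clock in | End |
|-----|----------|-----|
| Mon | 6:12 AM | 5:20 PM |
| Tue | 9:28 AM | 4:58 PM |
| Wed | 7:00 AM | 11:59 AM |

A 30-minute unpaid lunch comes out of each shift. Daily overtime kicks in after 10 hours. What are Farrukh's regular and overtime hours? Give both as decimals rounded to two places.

Regular 21.48 hours, overtime 0.63 hours

Mon: 6:12 AM–5:20 PM = 11 h 8 min; less 30 min break → 10 h 38 min
Tue: 9:28 AM–4:58 PM = 7 h 30 min; less 30 min break → 7 h 0 min
Wed: 7:00 AM–11:59 AM = 4 h 59 min; less 30 min break → 4 h 29 min
Mon reg 10 h 0 min / OT 0 h 38 min; Tue reg 7 h 0 min / OT 0 h 0 min; Wed reg 4 h 29 min / OT 0 h 0 min.
Totals: regular 21 h 29 min, overtime 0 h 38 min.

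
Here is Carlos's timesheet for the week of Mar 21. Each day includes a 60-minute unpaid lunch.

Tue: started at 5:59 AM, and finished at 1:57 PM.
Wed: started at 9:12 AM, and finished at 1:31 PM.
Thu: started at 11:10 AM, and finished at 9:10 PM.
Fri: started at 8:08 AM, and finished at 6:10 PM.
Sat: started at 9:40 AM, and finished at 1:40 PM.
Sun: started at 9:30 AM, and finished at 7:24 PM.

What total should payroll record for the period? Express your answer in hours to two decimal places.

Tue: 5:59 AM–1:57 PM = 7 h 58 min; less 60 min break → 6 h 58 min
Wed: 9:12 AM–1:31 PM = 4 h 19 min; less 60 min break → 3 h 19 min
Thu: 11:10 AM–9:10 PM = 10 h 0 min; less 60 min break → 9 h 0 min
Fri: 8:08 AM–6:10 PM = 10 h 2 min; less 60 min break → 9 h 2 min
Sat: 9:40 AM–1:40 PM = 4 h 0 min; less 60 min break → 3 h 0 min
Sun: 9:30 AM–7:24 PM = 9 h 54 min; less 60 min break → 8 h 54 min
Total: 6 h 58 min + 3 h 19 min + 9 h 0 min + 9 h 2 min + 3 h 0 min + 8 h 54 min = 40 h 13 min.

40.22 hours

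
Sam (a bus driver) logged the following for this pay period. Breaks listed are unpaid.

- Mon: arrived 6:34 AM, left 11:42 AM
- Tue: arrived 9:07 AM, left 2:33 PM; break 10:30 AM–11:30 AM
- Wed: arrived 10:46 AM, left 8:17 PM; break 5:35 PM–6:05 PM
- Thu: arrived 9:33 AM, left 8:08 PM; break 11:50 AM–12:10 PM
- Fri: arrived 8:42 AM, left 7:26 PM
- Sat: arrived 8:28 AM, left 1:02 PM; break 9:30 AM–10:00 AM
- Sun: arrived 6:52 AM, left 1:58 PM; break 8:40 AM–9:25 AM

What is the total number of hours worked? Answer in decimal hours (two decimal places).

Mon: 6:34 AM–11:42 AM = 5 h 8 min
Tue: 9:07 AM–2:33 PM = 5 h 26 min; less 60 min break → 4 h 26 min
Wed: 10:46 AM–8:17 PM = 9 h 31 min; less 30 min break → 9 h 1 min
Thu: 9:33 AM–8:08 PM = 10 h 35 min; less 20 min break → 10 h 15 min
Fri: 8:42 AM–7:26 PM = 10 h 44 min
Sat: 8:28 AM–1:02 PM = 4 h 34 min; less 30 min break → 4 h 4 min
Sun: 6:52 AM–1:58 PM = 7 h 6 min; less 45 min break → 6 h 21 min
Total: 5 h 8 min + 4 h 26 min + 9 h 1 min + 10 h 15 min + 10 h 44 min + 4 h 4 min + 6 h 21 min = 49 h 59 min.

49.98 hours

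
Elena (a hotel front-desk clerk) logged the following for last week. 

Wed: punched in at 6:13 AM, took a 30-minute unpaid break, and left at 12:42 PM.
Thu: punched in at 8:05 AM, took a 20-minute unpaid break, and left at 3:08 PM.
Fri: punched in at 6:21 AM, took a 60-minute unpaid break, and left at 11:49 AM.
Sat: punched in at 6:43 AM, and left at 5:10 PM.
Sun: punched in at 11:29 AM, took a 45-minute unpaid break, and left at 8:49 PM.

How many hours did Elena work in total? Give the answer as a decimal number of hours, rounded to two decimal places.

36.20 hours

Wed: 6:13 AM–12:42 PM = 6 h 29 min; less 30 min break → 5 h 59 min
Thu: 8:05 AM–3:08 PM = 7 h 3 min; less 20 min break → 6 h 43 min
Fri: 6:21 AM–11:49 AM = 5 h 28 min; less 60 min break → 4 h 28 min
Sat: 6:43 AM–5:10 PM = 10 h 27 min
Sun: 11:29 AM–8:49 PM = 9 h 20 min; less 45 min break → 8 h 35 min
Total: 5 h 59 min + 6 h 43 min + 4 h 28 min + 10 h 27 min + 8 h 35 min = 36 h 12 min.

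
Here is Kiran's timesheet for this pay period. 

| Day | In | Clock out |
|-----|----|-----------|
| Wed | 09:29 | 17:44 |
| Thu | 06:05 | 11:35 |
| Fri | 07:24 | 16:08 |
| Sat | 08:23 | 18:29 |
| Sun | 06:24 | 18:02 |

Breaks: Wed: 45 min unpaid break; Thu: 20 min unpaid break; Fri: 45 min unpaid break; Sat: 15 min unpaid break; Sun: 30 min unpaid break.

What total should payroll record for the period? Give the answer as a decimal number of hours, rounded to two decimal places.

41.63 hours

Wed: 09:29–17:44 = 8 h 15 min; less 45 min break → 7 h 30 min
Thu: 06:05–11:35 = 5 h 30 min; less 20 min break → 5 h 10 min
Fri: 07:24–16:08 = 8 h 44 min; less 45 min break → 7 h 59 min
Sat: 08:23–18:29 = 10 h 6 min; less 15 min break → 9 h 51 min
Sun: 06:24–18:02 = 11 h 38 min; less 30 min break → 11 h 8 min
Total: 7 h 30 min + 5 h 10 min + 7 h 59 min + 9 h 51 min + 11 h 8 min = 41 h 38 min.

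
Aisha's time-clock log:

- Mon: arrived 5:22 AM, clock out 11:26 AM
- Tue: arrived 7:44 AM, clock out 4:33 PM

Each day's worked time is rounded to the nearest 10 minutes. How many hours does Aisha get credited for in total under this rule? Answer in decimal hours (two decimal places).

14.83 hours

Mon: 5:22 AM–11:26 AM = 6 h 4 min → rounds to 6 h 0 min
Tue: 7:44 AM–4:33 PM = 8 h 49 min → rounds to 8 h 50 min
Total credited: 14 h 50 min.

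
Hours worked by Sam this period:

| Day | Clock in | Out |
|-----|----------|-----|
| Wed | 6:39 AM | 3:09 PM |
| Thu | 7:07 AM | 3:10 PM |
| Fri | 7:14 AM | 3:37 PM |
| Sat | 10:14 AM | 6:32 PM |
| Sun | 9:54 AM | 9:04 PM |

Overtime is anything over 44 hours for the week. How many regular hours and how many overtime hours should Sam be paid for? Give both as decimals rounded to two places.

Wed: 6:39 AM–3:09 PM = 8 h 30 min
Thu: 7:07 AM–3:10 PM = 8 h 3 min
Fri: 7:14 AM–3:37 PM = 8 h 23 min
Sat: 10:14 AM–6:32 PM = 8 h 18 min
Sun: 9:54 AM–9:04 PM = 11 h 10 min
Total worked: 44 h 24 min = 44.40 h.
Threshold 44 h → overtime 0 h 24 min, regular 44 h 0 min.

Regular 44.00 hours, overtime 0.40 hours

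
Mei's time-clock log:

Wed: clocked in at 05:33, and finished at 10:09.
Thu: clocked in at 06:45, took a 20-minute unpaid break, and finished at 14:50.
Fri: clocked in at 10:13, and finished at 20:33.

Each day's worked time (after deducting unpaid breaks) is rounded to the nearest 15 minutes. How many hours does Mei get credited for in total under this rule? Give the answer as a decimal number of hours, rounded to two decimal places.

22.50 hours

Wed: 05:33–10:09 = 4 h 36 min → rounds to 4 h 30 min
Thu: 06:45–14:50 = 8 h 5 min − 20 min = 7 h 45 min → rounds to 7 h 45 min
Fri: 10:13–20:33 = 10 h 20 min → rounds to 10 h 15 min
Total credited: 22 h 30 min.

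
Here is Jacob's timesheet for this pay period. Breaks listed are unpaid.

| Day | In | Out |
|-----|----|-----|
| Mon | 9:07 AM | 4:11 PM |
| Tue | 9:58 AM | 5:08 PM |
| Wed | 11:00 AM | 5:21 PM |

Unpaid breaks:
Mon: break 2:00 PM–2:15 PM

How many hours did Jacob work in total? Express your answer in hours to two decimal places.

20.33 hours

Mon: 9:07 AM–4:11 PM = 7 h 4 min; less 15 min break → 6 h 49 min
Tue: 9:58 AM–5:08 PM = 7 h 10 min
Wed: 11:00 AM–5:21 PM = 6 h 21 min
Total: 6 h 49 min + 7 h 10 min + 6 h 21 min = 20 h 20 min.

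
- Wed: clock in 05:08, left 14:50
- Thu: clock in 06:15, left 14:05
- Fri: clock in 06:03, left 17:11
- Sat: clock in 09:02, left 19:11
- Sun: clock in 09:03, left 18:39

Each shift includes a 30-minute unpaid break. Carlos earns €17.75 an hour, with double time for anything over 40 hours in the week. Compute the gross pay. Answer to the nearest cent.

Wed: 05:08–14:50 = 9 h 42 min; less 30 min break → 9 h 12 min
Thu: 06:15–14:05 = 7 h 50 min; less 30 min break → 7 h 20 min
Fri: 06:03–17:11 = 11 h 8 min; less 30 min break → 10 h 38 min
Sat: 09:02–19:11 = 10 h 9 min; less 30 min break → 9 h 39 min
Sun: 09:03–18:39 = 9 h 36 min; less 30 min break → 9 h 6 min
Total worked: 45 h 55 min = 2755 min.
Regular 40 h 0 min = 2400 min at €17.75/h; overtime 5 h 55 min = 355 min at €35.50/h.
Pay = (2400 × €17.75 + 355 × €35.50) ÷ 60 = €920.04.

€920.04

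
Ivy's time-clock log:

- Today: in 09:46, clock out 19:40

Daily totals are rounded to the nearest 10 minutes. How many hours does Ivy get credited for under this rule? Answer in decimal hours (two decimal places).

9.83 hours

Today: 09:46–19:40 = 9 h 54 min → rounds to 9 h 50 min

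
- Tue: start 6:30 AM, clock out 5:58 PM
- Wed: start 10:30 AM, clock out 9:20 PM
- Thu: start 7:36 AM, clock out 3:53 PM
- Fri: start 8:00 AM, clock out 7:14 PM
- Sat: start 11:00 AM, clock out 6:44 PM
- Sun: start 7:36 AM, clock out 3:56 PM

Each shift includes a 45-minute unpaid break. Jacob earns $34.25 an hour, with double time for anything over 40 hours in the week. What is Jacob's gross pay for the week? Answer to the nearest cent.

$2286.76

Tue: 6:30 AM–5:58 PM = 11 h 28 min; less 45 min break → 10 h 43 min
Wed: 10:30 AM–9:20 PM = 10 h 50 min; less 45 min break → 10 h 5 min
Thu: 7:36 AM–3:53 PM = 8 h 17 min; less 45 min break → 7 h 32 min
Fri: 8:00 AM–7:14 PM = 11 h 14 min; less 45 min break → 10 h 29 min
Sat: 11:00 AM–6:44 PM = 7 h 44 min; less 45 min break → 6 h 59 min
Sun: 7:36 AM–3:56 PM = 8 h 20 min; less 45 min break → 7 h 35 min
Total worked: 53 h 23 min = 3203 min.
Regular 40 h 0 min = 2400 min at $34.25/h; overtime 13 h 23 min = 803 min at $68.50/h.
Pay = (2400 × $34.25 + 803 × $68.50) ÷ 60 = $2286.76.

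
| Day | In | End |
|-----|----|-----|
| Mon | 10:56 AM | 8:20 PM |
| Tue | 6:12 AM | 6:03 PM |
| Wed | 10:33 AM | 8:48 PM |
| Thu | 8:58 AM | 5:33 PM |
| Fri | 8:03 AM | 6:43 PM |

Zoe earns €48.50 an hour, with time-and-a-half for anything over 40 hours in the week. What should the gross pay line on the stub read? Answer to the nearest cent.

€2722.06

Mon: 10:56 AM–8:20 PM = 9 h 24 min
Tue: 6:12 AM–6:03 PM = 11 h 51 min
Wed: 10:33 AM–8:48 PM = 10 h 15 min
Thu: 8:58 AM–5:33 PM = 8 h 35 min
Fri: 8:03 AM–6:43 PM = 10 h 40 min
Total worked: 50 h 45 min = 3045 min.
Regular 40 h 0 min = 2400 min at €48.50/h; overtime 10 h 45 min = 645 min at €72.75/h.
Pay = (2400 × €48.50 + 645 × €72.75) ÷ 60 = €2722.06.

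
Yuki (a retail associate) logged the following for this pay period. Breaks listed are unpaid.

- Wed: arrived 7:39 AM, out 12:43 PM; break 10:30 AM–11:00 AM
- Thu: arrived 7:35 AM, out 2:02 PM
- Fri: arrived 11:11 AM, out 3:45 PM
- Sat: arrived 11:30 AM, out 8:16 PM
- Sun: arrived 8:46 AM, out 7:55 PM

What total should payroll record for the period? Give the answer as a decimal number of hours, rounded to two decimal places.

Wed: 7:39 AM–12:43 PM = 5 h 4 min; less 30 min break → 4 h 34 min
Thu: 7:35 AM–2:02 PM = 6 h 27 min
Fri: 11:11 AM–3:45 PM = 4 h 34 min
Sat: 11:30 AM–8:16 PM = 8 h 46 min
Sun: 8:46 AM–7:55 PM = 11 h 9 min
Total: 4 h 34 min + 6 h 27 min + 4 h 34 min + 8 h 46 min + 11 h 9 min = 35 h 30 min.

35.50 hours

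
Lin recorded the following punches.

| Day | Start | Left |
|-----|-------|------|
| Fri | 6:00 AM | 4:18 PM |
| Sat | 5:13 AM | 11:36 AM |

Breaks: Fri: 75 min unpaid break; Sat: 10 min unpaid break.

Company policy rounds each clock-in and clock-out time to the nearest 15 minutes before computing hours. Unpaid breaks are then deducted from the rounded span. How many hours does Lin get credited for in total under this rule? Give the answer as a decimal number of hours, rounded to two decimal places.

15.08 hours

Fri: in 6:00 AM→6:00 AM, out 4:18 PM→4:15 PM; 10 h 15 min − 75 min = 9 h 0 min
Sat: in 5:13 AM→5:15 AM, out 11:36 AM→11:30 AM; 6 h 15 min − 10 min = 6 h 5 min
Total credited: 15 h 5 min.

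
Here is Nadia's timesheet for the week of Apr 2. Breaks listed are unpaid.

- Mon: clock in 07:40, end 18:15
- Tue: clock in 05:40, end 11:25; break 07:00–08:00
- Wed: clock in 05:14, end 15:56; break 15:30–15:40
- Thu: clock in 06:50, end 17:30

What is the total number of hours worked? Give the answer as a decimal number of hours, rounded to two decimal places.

36.53 hours

Mon: 07:40–18:15 = 10 h 35 min
Tue: 05:40–11:25 = 5 h 45 min; less 60 min break → 4 h 45 min
Wed: 05:14–15:56 = 10 h 42 min; less 10 min break → 10 h 32 min
Thu: 06:50–17:30 = 10 h 40 min
Total: 10 h 35 min + 4 h 45 min + 10 h 32 min + 10 h 40 min = 36 h 32 min.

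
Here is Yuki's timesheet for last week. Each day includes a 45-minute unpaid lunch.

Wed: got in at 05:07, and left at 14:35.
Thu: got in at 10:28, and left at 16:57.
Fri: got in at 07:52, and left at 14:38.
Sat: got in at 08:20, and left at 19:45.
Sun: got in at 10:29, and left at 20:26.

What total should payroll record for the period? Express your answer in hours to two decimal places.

40.33 hours

Wed: 05:07–14:35 = 9 h 28 min; less 45 min break → 8 h 43 min
Thu: 10:28–16:57 = 6 h 29 min; less 45 min break → 5 h 44 min
Fri: 07:52–14:38 = 6 h 46 min; less 45 min break → 6 h 1 min
Sat: 08:20–19:45 = 11 h 25 min; less 45 min break → 10 h 40 min
Sun: 10:29–20:26 = 9 h 57 min; less 45 min break → 9 h 12 min
Total: 8 h 43 min + 5 h 44 min + 6 h 1 min + 10 h 40 min + 9 h 12 min = 40 h 20 min.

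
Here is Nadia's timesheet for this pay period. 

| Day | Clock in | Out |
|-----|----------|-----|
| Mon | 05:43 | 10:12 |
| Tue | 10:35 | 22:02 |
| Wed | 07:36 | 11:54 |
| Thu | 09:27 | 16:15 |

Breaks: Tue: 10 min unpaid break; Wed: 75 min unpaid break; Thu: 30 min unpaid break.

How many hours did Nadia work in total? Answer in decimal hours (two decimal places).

Mon: 05:43–10:12 = 4 h 29 min
Tue: 10:35–22:02 = 11 h 27 min; less 10 min break → 11 h 17 min
Wed: 07:36–11:54 = 4 h 18 min; less 75 min break → 3 h 3 min
Thu: 09:27–16:15 = 6 h 48 min; less 30 min break → 6 h 18 min
Total: 4 h 29 min + 11 h 17 min + 3 h 3 min + 6 h 18 min = 25 h 7 min.

25.12 hours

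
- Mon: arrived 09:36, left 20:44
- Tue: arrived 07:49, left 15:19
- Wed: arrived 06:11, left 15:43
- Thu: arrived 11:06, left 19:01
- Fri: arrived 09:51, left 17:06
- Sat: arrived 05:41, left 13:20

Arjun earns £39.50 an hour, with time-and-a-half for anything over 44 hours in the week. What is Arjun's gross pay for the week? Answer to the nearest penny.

Mon: 09:36–20:44 = 11 h 8 min
Tue: 07:49–15:19 = 7 h 30 min
Wed: 06:11–15:43 = 9 h 32 min
Thu: 11:06–19:01 = 7 h 55 min
Fri: 09:51–17:06 = 7 h 15 min
Sat: 05:41–13:20 = 7 h 39 min
Total worked: 50 h 59 min = 3059 min.
Regular 44 h 0 min = 2640 min at £39.50/h; overtime 6 h 59 min = 419 min at £59.25/h.
Pay = (2640 × £39.50 + 419 × £59.25) ÷ 60 = £2151.76.

£2151.76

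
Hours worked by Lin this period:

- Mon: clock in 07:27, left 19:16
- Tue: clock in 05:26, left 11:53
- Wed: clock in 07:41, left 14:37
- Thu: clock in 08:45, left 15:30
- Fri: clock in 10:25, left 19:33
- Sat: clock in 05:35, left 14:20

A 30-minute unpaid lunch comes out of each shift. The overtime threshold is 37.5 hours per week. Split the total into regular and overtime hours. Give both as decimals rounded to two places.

Mon: 07:27–19:16 = 11 h 49 min; less 30 min break → 11 h 19 min
Tue: 05:26–11:53 = 6 h 27 min; less 30 min break → 5 h 57 min
Wed: 07:41–14:37 = 6 h 56 min; less 30 min break → 6 h 26 min
Thu: 08:45–15:30 = 6 h 45 min; less 30 min break → 6 h 15 min
Fri: 10:25–19:33 = 9 h 8 min; less 30 min break → 8 h 38 min
Sat: 05:35–14:20 = 8 h 45 min; less 30 min break → 8 h 15 min
Total worked: 46 h 50 min = 46.83 h.
Threshold 37.5 h → overtime 9 h 20 min, regular 37 h 30 min.

Regular 37.50 hours, overtime 9.33 hours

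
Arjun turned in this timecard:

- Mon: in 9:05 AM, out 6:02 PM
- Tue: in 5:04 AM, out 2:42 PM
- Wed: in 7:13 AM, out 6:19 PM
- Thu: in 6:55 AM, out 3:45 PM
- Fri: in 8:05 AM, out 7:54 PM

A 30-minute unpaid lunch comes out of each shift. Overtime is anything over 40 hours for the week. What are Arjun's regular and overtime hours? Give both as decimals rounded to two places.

Mon: 9:05 AM–6:02 PM = 8 h 57 min; less 30 min break → 8 h 27 min
Tue: 5:04 AM–2:42 PM = 9 h 38 min; less 30 min break → 9 h 8 min
Wed: 7:13 AM–6:19 PM = 11 h 6 min; less 30 min break → 10 h 36 min
Thu: 6:55 AM–3:45 PM = 8 h 50 min; less 30 min break → 8 h 20 min
Fri: 8:05 AM–7:54 PM = 11 h 49 min; less 30 min break → 11 h 19 min
Total worked: 47 h 50 min = 47.83 h.
Threshold 40 h → overtime 7 h 50 min, regular 40 h 0 min.

Regular 40.00 hours, overtime 7.83 hours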